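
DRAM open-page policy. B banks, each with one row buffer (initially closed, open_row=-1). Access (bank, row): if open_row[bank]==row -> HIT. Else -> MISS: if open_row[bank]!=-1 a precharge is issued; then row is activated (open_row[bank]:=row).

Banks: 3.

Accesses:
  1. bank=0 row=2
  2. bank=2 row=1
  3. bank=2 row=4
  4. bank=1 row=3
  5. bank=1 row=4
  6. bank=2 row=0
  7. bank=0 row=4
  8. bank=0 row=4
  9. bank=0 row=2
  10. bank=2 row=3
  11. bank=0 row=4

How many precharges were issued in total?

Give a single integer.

Acc 1: bank0 row2 -> MISS (open row2); precharges=0
Acc 2: bank2 row1 -> MISS (open row1); precharges=0
Acc 3: bank2 row4 -> MISS (open row4); precharges=1
Acc 4: bank1 row3 -> MISS (open row3); precharges=1
Acc 5: bank1 row4 -> MISS (open row4); precharges=2
Acc 6: bank2 row0 -> MISS (open row0); precharges=3
Acc 7: bank0 row4 -> MISS (open row4); precharges=4
Acc 8: bank0 row4 -> HIT
Acc 9: bank0 row2 -> MISS (open row2); precharges=5
Acc 10: bank2 row3 -> MISS (open row3); precharges=6
Acc 11: bank0 row4 -> MISS (open row4); precharges=7

Answer: 7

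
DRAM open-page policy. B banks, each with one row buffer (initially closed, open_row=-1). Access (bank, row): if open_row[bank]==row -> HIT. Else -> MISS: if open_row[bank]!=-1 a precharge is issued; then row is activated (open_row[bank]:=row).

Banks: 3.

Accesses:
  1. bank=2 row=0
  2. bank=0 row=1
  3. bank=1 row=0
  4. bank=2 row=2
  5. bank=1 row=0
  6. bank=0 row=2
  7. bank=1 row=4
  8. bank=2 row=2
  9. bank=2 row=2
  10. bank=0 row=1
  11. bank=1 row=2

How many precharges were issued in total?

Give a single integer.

Acc 1: bank2 row0 -> MISS (open row0); precharges=0
Acc 2: bank0 row1 -> MISS (open row1); precharges=0
Acc 3: bank1 row0 -> MISS (open row0); precharges=0
Acc 4: bank2 row2 -> MISS (open row2); precharges=1
Acc 5: bank1 row0 -> HIT
Acc 6: bank0 row2 -> MISS (open row2); precharges=2
Acc 7: bank1 row4 -> MISS (open row4); precharges=3
Acc 8: bank2 row2 -> HIT
Acc 9: bank2 row2 -> HIT
Acc 10: bank0 row1 -> MISS (open row1); precharges=4
Acc 11: bank1 row2 -> MISS (open row2); precharges=5

Answer: 5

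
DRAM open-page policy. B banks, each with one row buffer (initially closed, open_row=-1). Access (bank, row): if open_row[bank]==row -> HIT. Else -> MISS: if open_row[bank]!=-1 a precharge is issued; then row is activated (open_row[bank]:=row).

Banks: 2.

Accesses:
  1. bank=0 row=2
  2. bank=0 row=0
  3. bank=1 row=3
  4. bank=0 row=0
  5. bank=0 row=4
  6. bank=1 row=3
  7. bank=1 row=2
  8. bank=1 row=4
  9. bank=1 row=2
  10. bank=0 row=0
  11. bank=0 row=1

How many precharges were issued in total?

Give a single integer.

Acc 1: bank0 row2 -> MISS (open row2); precharges=0
Acc 2: bank0 row0 -> MISS (open row0); precharges=1
Acc 3: bank1 row3 -> MISS (open row3); precharges=1
Acc 4: bank0 row0 -> HIT
Acc 5: bank0 row4 -> MISS (open row4); precharges=2
Acc 6: bank1 row3 -> HIT
Acc 7: bank1 row2 -> MISS (open row2); precharges=3
Acc 8: bank1 row4 -> MISS (open row4); precharges=4
Acc 9: bank1 row2 -> MISS (open row2); precharges=5
Acc 10: bank0 row0 -> MISS (open row0); precharges=6
Acc 11: bank0 row1 -> MISS (open row1); precharges=7

Answer: 7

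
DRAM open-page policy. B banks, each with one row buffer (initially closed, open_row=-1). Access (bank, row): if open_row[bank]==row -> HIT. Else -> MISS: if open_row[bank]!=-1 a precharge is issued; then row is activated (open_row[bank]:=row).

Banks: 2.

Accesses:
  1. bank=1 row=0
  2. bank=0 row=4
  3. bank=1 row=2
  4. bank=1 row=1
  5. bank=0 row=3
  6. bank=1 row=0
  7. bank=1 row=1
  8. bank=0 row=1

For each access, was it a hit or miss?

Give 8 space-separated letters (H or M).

Acc 1: bank1 row0 -> MISS (open row0); precharges=0
Acc 2: bank0 row4 -> MISS (open row4); precharges=0
Acc 3: bank1 row2 -> MISS (open row2); precharges=1
Acc 4: bank1 row1 -> MISS (open row1); precharges=2
Acc 5: bank0 row3 -> MISS (open row3); precharges=3
Acc 6: bank1 row0 -> MISS (open row0); precharges=4
Acc 7: bank1 row1 -> MISS (open row1); precharges=5
Acc 8: bank0 row1 -> MISS (open row1); precharges=6

Answer: M M M M M M M M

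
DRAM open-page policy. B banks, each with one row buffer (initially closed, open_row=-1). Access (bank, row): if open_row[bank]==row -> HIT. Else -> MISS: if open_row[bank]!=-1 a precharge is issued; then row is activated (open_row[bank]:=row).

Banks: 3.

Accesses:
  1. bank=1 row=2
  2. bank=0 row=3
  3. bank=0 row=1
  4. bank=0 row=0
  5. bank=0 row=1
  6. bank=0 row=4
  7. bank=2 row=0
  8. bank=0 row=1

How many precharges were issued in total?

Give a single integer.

Answer: 5

Derivation:
Acc 1: bank1 row2 -> MISS (open row2); precharges=0
Acc 2: bank0 row3 -> MISS (open row3); precharges=0
Acc 3: bank0 row1 -> MISS (open row1); precharges=1
Acc 4: bank0 row0 -> MISS (open row0); precharges=2
Acc 5: bank0 row1 -> MISS (open row1); precharges=3
Acc 6: bank0 row4 -> MISS (open row4); precharges=4
Acc 7: bank2 row0 -> MISS (open row0); precharges=4
Acc 8: bank0 row1 -> MISS (open row1); precharges=5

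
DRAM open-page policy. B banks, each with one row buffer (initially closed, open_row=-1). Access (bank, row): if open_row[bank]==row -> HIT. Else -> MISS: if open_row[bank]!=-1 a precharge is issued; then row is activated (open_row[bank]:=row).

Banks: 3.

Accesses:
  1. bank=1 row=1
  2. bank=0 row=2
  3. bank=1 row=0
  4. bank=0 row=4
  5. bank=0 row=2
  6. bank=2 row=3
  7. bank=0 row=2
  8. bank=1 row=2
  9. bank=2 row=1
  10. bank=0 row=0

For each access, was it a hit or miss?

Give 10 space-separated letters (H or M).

Answer: M M M M M M H M M M

Derivation:
Acc 1: bank1 row1 -> MISS (open row1); precharges=0
Acc 2: bank0 row2 -> MISS (open row2); precharges=0
Acc 3: bank1 row0 -> MISS (open row0); precharges=1
Acc 4: bank0 row4 -> MISS (open row4); precharges=2
Acc 5: bank0 row2 -> MISS (open row2); precharges=3
Acc 6: bank2 row3 -> MISS (open row3); precharges=3
Acc 7: bank0 row2 -> HIT
Acc 8: bank1 row2 -> MISS (open row2); precharges=4
Acc 9: bank2 row1 -> MISS (open row1); precharges=5
Acc 10: bank0 row0 -> MISS (open row0); precharges=6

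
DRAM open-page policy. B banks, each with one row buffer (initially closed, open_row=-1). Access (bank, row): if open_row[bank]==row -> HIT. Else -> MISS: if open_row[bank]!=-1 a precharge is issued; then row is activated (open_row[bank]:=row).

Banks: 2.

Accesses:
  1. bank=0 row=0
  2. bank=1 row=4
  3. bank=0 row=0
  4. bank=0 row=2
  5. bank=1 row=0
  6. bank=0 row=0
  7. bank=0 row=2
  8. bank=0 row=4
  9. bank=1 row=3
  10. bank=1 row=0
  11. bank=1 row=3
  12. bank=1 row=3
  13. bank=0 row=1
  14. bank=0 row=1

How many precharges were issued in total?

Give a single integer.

Answer: 9

Derivation:
Acc 1: bank0 row0 -> MISS (open row0); precharges=0
Acc 2: bank1 row4 -> MISS (open row4); precharges=0
Acc 3: bank0 row0 -> HIT
Acc 4: bank0 row2 -> MISS (open row2); precharges=1
Acc 5: bank1 row0 -> MISS (open row0); precharges=2
Acc 6: bank0 row0 -> MISS (open row0); precharges=3
Acc 7: bank0 row2 -> MISS (open row2); precharges=4
Acc 8: bank0 row4 -> MISS (open row4); precharges=5
Acc 9: bank1 row3 -> MISS (open row3); precharges=6
Acc 10: bank1 row0 -> MISS (open row0); precharges=7
Acc 11: bank1 row3 -> MISS (open row3); precharges=8
Acc 12: bank1 row3 -> HIT
Acc 13: bank0 row1 -> MISS (open row1); precharges=9
Acc 14: bank0 row1 -> HIT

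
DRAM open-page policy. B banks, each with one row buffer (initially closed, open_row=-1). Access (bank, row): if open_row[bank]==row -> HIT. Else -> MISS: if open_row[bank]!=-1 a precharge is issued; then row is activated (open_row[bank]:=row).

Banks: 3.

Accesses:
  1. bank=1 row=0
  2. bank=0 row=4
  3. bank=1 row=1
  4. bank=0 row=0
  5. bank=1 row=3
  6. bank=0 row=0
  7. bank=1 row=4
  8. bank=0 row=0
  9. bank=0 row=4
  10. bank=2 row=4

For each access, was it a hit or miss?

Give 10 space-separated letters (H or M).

Acc 1: bank1 row0 -> MISS (open row0); precharges=0
Acc 2: bank0 row4 -> MISS (open row4); precharges=0
Acc 3: bank1 row1 -> MISS (open row1); precharges=1
Acc 4: bank0 row0 -> MISS (open row0); precharges=2
Acc 5: bank1 row3 -> MISS (open row3); precharges=3
Acc 6: bank0 row0 -> HIT
Acc 7: bank1 row4 -> MISS (open row4); precharges=4
Acc 8: bank0 row0 -> HIT
Acc 9: bank0 row4 -> MISS (open row4); precharges=5
Acc 10: bank2 row4 -> MISS (open row4); precharges=5

Answer: M M M M M H M H M M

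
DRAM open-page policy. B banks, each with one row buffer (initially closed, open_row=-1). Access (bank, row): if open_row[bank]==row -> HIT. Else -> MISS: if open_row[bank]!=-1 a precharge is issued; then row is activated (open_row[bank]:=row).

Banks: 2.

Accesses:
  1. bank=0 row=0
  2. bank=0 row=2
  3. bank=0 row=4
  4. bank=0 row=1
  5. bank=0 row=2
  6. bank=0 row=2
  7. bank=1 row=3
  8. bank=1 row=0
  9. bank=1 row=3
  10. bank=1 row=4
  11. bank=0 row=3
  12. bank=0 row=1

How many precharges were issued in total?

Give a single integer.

Acc 1: bank0 row0 -> MISS (open row0); precharges=0
Acc 2: bank0 row2 -> MISS (open row2); precharges=1
Acc 3: bank0 row4 -> MISS (open row4); precharges=2
Acc 4: bank0 row1 -> MISS (open row1); precharges=3
Acc 5: bank0 row2 -> MISS (open row2); precharges=4
Acc 6: bank0 row2 -> HIT
Acc 7: bank1 row3 -> MISS (open row3); precharges=4
Acc 8: bank1 row0 -> MISS (open row0); precharges=5
Acc 9: bank1 row3 -> MISS (open row3); precharges=6
Acc 10: bank1 row4 -> MISS (open row4); precharges=7
Acc 11: bank0 row3 -> MISS (open row3); precharges=8
Acc 12: bank0 row1 -> MISS (open row1); precharges=9

Answer: 9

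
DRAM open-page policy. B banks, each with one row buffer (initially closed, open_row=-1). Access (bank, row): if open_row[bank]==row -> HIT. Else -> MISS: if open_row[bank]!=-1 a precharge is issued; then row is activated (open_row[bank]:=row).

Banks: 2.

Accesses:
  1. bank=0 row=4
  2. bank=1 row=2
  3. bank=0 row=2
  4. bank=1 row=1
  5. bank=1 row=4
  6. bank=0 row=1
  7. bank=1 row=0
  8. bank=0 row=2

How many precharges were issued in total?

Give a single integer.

Acc 1: bank0 row4 -> MISS (open row4); precharges=0
Acc 2: bank1 row2 -> MISS (open row2); precharges=0
Acc 3: bank0 row2 -> MISS (open row2); precharges=1
Acc 4: bank1 row1 -> MISS (open row1); precharges=2
Acc 5: bank1 row4 -> MISS (open row4); precharges=3
Acc 6: bank0 row1 -> MISS (open row1); precharges=4
Acc 7: bank1 row0 -> MISS (open row0); precharges=5
Acc 8: bank0 row2 -> MISS (open row2); precharges=6

Answer: 6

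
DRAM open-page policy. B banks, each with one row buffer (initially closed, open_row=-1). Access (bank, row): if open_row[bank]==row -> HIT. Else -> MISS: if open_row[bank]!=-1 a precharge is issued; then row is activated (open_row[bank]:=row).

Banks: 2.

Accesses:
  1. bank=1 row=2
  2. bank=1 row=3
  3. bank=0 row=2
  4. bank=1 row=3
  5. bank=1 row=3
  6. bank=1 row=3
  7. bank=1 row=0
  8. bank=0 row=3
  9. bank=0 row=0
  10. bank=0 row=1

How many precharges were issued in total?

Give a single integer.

Acc 1: bank1 row2 -> MISS (open row2); precharges=0
Acc 2: bank1 row3 -> MISS (open row3); precharges=1
Acc 3: bank0 row2 -> MISS (open row2); precharges=1
Acc 4: bank1 row3 -> HIT
Acc 5: bank1 row3 -> HIT
Acc 6: bank1 row3 -> HIT
Acc 7: bank1 row0 -> MISS (open row0); precharges=2
Acc 8: bank0 row3 -> MISS (open row3); precharges=3
Acc 9: bank0 row0 -> MISS (open row0); precharges=4
Acc 10: bank0 row1 -> MISS (open row1); precharges=5

Answer: 5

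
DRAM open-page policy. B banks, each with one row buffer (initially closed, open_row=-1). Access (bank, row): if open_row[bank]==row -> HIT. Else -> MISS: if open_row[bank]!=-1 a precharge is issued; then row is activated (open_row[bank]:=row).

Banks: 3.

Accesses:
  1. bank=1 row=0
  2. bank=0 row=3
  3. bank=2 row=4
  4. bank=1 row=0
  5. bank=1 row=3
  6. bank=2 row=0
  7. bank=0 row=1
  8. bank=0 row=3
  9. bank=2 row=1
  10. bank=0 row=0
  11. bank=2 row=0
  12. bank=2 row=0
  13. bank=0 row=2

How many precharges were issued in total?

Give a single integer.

Answer: 8

Derivation:
Acc 1: bank1 row0 -> MISS (open row0); precharges=0
Acc 2: bank0 row3 -> MISS (open row3); precharges=0
Acc 3: bank2 row4 -> MISS (open row4); precharges=0
Acc 4: bank1 row0 -> HIT
Acc 5: bank1 row3 -> MISS (open row3); precharges=1
Acc 6: bank2 row0 -> MISS (open row0); precharges=2
Acc 7: bank0 row1 -> MISS (open row1); precharges=3
Acc 8: bank0 row3 -> MISS (open row3); precharges=4
Acc 9: bank2 row1 -> MISS (open row1); precharges=5
Acc 10: bank0 row0 -> MISS (open row0); precharges=6
Acc 11: bank2 row0 -> MISS (open row0); precharges=7
Acc 12: bank2 row0 -> HIT
Acc 13: bank0 row2 -> MISS (open row2); precharges=8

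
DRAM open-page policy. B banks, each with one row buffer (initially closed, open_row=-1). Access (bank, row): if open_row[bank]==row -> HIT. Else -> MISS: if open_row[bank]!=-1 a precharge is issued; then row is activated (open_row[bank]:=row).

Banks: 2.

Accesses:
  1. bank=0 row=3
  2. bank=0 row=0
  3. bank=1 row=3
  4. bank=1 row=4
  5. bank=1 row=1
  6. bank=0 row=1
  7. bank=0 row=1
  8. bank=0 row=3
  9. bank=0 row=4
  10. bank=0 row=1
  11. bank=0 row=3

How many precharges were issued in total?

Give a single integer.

Acc 1: bank0 row3 -> MISS (open row3); precharges=0
Acc 2: bank0 row0 -> MISS (open row0); precharges=1
Acc 3: bank1 row3 -> MISS (open row3); precharges=1
Acc 4: bank1 row4 -> MISS (open row4); precharges=2
Acc 5: bank1 row1 -> MISS (open row1); precharges=3
Acc 6: bank0 row1 -> MISS (open row1); precharges=4
Acc 7: bank0 row1 -> HIT
Acc 8: bank0 row3 -> MISS (open row3); precharges=5
Acc 9: bank0 row4 -> MISS (open row4); precharges=6
Acc 10: bank0 row1 -> MISS (open row1); precharges=7
Acc 11: bank0 row3 -> MISS (open row3); precharges=8

Answer: 8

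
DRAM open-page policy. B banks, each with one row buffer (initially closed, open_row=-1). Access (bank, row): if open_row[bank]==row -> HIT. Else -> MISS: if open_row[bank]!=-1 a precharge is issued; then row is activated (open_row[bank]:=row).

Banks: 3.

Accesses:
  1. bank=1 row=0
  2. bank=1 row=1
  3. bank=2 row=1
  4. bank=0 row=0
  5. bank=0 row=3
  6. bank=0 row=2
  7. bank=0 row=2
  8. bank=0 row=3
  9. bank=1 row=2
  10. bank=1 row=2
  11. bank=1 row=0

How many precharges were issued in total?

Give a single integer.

Answer: 6

Derivation:
Acc 1: bank1 row0 -> MISS (open row0); precharges=0
Acc 2: bank1 row1 -> MISS (open row1); precharges=1
Acc 3: bank2 row1 -> MISS (open row1); precharges=1
Acc 4: bank0 row0 -> MISS (open row0); precharges=1
Acc 5: bank0 row3 -> MISS (open row3); precharges=2
Acc 6: bank0 row2 -> MISS (open row2); precharges=3
Acc 7: bank0 row2 -> HIT
Acc 8: bank0 row3 -> MISS (open row3); precharges=4
Acc 9: bank1 row2 -> MISS (open row2); precharges=5
Acc 10: bank1 row2 -> HIT
Acc 11: bank1 row0 -> MISS (open row0); precharges=6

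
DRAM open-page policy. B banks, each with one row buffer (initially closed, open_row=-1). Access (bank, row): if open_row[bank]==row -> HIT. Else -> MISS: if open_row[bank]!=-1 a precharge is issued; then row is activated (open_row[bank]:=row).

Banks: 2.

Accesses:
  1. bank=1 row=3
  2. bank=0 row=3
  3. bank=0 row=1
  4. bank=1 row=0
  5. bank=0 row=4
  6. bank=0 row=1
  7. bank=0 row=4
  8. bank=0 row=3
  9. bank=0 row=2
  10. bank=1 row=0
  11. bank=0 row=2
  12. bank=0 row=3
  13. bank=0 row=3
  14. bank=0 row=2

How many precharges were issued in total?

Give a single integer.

Answer: 9

Derivation:
Acc 1: bank1 row3 -> MISS (open row3); precharges=0
Acc 2: bank0 row3 -> MISS (open row3); precharges=0
Acc 3: bank0 row1 -> MISS (open row1); precharges=1
Acc 4: bank1 row0 -> MISS (open row0); precharges=2
Acc 5: bank0 row4 -> MISS (open row4); precharges=3
Acc 6: bank0 row1 -> MISS (open row1); precharges=4
Acc 7: bank0 row4 -> MISS (open row4); precharges=5
Acc 8: bank0 row3 -> MISS (open row3); precharges=6
Acc 9: bank0 row2 -> MISS (open row2); precharges=7
Acc 10: bank1 row0 -> HIT
Acc 11: bank0 row2 -> HIT
Acc 12: bank0 row3 -> MISS (open row3); precharges=8
Acc 13: bank0 row3 -> HIT
Acc 14: bank0 row2 -> MISS (open row2); precharges=9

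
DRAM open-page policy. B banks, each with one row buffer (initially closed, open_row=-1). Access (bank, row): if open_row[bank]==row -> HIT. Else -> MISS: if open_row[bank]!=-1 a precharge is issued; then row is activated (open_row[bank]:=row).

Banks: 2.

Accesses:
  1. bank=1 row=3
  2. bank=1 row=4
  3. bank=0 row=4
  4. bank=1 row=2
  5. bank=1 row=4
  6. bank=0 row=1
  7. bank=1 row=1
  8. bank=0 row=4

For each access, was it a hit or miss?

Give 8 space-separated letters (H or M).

Answer: M M M M M M M M

Derivation:
Acc 1: bank1 row3 -> MISS (open row3); precharges=0
Acc 2: bank1 row4 -> MISS (open row4); precharges=1
Acc 3: bank0 row4 -> MISS (open row4); precharges=1
Acc 4: bank1 row2 -> MISS (open row2); precharges=2
Acc 5: bank1 row4 -> MISS (open row4); precharges=3
Acc 6: bank0 row1 -> MISS (open row1); precharges=4
Acc 7: bank1 row1 -> MISS (open row1); precharges=5
Acc 8: bank0 row4 -> MISS (open row4); precharges=6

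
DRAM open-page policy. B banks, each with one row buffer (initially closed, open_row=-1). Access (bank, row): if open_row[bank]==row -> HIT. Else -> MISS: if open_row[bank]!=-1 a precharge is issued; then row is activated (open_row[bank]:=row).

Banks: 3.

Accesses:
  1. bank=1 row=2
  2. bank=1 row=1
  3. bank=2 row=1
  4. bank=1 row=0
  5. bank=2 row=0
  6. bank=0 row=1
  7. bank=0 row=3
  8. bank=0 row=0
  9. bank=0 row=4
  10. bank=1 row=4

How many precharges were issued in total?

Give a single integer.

Answer: 7

Derivation:
Acc 1: bank1 row2 -> MISS (open row2); precharges=0
Acc 2: bank1 row1 -> MISS (open row1); precharges=1
Acc 3: bank2 row1 -> MISS (open row1); precharges=1
Acc 4: bank1 row0 -> MISS (open row0); precharges=2
Acc 5: bank2 row0 -> MISS (open row0); precharges=3
Acc 6: bank0 row1 -> MISS (open row1); precharges=3
Acc 7: bank0 row3 -> MISS (open row3); precharges=4
Acc 8: bank0 row0 -> MISS (open row0); precharges=5
Acc 9: bank0 row4 -> MISS (open row4); precharges=6
Acc 10: bank1 row4 -> MISS (open row4); precharges=7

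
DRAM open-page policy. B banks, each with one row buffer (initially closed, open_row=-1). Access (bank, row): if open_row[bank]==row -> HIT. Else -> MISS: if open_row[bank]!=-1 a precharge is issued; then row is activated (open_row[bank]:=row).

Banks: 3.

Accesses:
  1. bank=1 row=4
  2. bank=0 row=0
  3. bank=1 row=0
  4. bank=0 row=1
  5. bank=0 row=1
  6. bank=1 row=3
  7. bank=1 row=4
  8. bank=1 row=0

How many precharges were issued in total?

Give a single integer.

Acc 1: bank1 row4 -> MISS (open row4); precharges=0
Acc 2: bank0 row0 -> MISS (open row0); precharges=0
Acc 3: bank1 row0 -> MISS (open row0); precharges=1
Acc 4: bank0 row1 -> MISS (open row1); precharges=2
Acc 5: bank0 row1 -> HIT
Acc 6: bank1 row3 -> MISS (open row3); precharges=3
Acc 7: bank1 row4 -> MISS (open row4); precharges=4
Acc 8: bank1 row0 -> MISS (open row0); precharges=5

Answer: 5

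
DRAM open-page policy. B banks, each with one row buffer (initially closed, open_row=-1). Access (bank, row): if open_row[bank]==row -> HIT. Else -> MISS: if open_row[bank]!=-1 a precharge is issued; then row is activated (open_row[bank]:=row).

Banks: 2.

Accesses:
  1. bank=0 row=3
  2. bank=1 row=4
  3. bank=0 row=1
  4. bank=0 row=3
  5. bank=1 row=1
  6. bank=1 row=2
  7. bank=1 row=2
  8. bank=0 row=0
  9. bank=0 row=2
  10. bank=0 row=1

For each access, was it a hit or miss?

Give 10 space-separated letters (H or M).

Answer: M M M M M M H M M M

Derivation:
Acc 1: bank0 row3 -> MISS (open row3); precharges=0
Acc 2: bank1 row4 -> MISS (open row4); precharges=0
Acc 3: bank0 row1 -> MISS (open row1); precharges=1
Acc 4: bank0 row3 -> MISS (open row3); precharges=2
Acc 5: bank1 row1 -> MISS (open row1); precharges=3
Acc 6: bank1 row2 -> MISS (open row2); precharges=4
Acc 7: bank1 row2 -> HIT
Acc 8: bank0 row0 -> MISS (open row0); precharges=5
Acc 9: bank0 row2 -> MISS (open row2); precharges=6
Acc 10: bank0 row1 -> MISS (open row1); precharges=7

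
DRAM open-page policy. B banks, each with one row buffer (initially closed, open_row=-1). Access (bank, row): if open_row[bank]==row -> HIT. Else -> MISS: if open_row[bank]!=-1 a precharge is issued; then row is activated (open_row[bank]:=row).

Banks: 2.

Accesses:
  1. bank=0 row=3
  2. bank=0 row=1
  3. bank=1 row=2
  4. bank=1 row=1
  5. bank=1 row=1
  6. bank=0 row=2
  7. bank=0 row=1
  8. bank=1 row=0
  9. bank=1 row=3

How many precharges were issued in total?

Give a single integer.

Answer: 6

Derivation:
Acc 1: bank0 row3 -> MISS (open row3); precharges=0
Acc 2: bank0 row1 -> MISS (open row1); precharges=1
Acc 3: bank1 row2 -> MISS (open row2); precharges=1
Acc 4: bank1 row1 -> MISS (open row1); precharges=2
Acc 5: bank1 row1 -> HIT
Acc 6: bank0 row2 -> MISS (open row2); precharges=3
Acc 7: bank0 row1 -> MISS (open row1); precharges=4
Acc 8: bank1 row0 -> MISS (open row0); precharges=5
Acc 9: bank1 row3 -> MISS (open row3); precharges=6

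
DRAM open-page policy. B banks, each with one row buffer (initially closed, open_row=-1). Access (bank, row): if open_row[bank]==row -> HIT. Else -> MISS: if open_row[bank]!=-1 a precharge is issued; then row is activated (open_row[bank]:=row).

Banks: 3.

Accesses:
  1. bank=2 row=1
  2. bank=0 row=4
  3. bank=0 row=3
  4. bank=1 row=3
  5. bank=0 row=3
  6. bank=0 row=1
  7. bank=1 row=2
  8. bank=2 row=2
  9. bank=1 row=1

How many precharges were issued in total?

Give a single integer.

Acc 1: bank2 row1 -> MISS (open row1); precharges=0
Acc 2: bank0 row4 -> MISS (open row4); precharges=0
Acc 3: bank0 row3 -> MISS (open row3); precharges=1
Acc 4: bank1 row3 -> MISS (open row3); precharges=1
Acc 5: bank0 row3 -> HIT
Acc 6: bank0 row1 -> MISS (open row1); precharges=2
Acc 7: bank1 row2 -> MISS (open row2); precharges=3
Acc 8: bank2 row2 -> MISS (open row2); precharges=4
Acc 9: bank1 row1 -> MISS (open row1); precharges=5

Answer: 5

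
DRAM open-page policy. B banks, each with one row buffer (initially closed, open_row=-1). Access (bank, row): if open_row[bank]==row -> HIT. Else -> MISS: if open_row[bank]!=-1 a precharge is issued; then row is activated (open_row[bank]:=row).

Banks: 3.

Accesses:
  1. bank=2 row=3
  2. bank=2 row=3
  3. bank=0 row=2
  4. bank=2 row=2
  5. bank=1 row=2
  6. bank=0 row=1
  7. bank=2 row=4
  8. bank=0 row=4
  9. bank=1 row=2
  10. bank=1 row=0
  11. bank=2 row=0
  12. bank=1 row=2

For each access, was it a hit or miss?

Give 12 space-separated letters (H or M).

Answer: M H M M M M M M H M M M

Derivation:
Acc 1: bank2 row3 -> MISS (open row3); precharges=0
Acc 2: bank2 row3 -> HIT
Acc 3: bank0 row2 -> MISS (open row2); precharges=0
Acc 4: bank2 row2 -> MISS (open row2); precharges=1
Acc 5: bank1 row2 -> MISS (open row2); precharges=1
Acc 6: bank0 row1 -> MISS (open row1); precharges=2
Acc 7: bank2 row4 -> MISS (open row4); precharges=3
Acc 8: bank0 row4 -> MISS (open row4); precharges=4
Acc 9: bank1 row2 -> HIT
Acc 10: bank1 row0 -> MISS (open row0); precharges=5
Acc 11: bank2 row0 -> MISS (open row0); precharges=6
Acc 12: bank1 row2 -> MISS (open row2); precharges=7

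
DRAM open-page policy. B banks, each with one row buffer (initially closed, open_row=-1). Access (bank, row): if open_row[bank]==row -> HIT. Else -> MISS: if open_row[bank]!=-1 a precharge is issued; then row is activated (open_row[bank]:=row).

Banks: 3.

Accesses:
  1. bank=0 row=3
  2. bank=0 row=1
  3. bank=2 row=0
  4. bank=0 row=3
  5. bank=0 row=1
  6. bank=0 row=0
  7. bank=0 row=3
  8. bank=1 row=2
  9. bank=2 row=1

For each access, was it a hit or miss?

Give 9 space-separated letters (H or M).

Acc 1: bank0 row3 -> MISS (open row3); precharges=0
Acc 2: bank0 row1 -> MISS (open row1); precharges=1
Acc 3: bank2 row0 -> MISS (open row0); precharges=1
Acc 4: bank0 row3 -> MISS (open row3); precharges=2
Acc 5: bank0 row1 -> MISS (open row1); precharges=3
Acc 6: bank0 row0 -> MISS (open row0); precharges=4
Acc 7: bank0 row3 -> MISS (open row3); precharges=5
Acc 8: bank1 row2 -> MISS (open row2); precharges=5
Acc 9: bank2 row1 -> MISS (open row1); precharges=6

Answer: M M M M M M M M M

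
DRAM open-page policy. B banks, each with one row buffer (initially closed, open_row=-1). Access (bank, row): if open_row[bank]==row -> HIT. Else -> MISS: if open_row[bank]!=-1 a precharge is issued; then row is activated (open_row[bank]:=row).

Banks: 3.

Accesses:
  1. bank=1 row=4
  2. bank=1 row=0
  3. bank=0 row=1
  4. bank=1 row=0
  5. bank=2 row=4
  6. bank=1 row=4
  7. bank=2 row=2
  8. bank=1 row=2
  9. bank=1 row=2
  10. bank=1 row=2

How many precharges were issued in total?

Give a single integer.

Answer: 4

Derivation:
Acc 1: bank1 row4 -> MISS (open row4); precharges=0
Acc 2: bank1 row0 -> MISS (open row0); precharges=1
Acc 3: bank0 row1 -> MISS (open row1); precharges=1
Acc 4: bank1 row0 -> HIT
Acc 5: bank2 row4 -> MISS (open row4); precharges=1
Acc 6: bank1 row4 -> MISS (open row4); precharges=2
Acc 7: bank2 row2 -> MISS (open row2); precharges=3
Acc 8: bank1 row2 -> MISS (open row2); precharges=4
Acc 9: bank1 row2 -> HIT
Acc 10: bank1 row2 -> HIT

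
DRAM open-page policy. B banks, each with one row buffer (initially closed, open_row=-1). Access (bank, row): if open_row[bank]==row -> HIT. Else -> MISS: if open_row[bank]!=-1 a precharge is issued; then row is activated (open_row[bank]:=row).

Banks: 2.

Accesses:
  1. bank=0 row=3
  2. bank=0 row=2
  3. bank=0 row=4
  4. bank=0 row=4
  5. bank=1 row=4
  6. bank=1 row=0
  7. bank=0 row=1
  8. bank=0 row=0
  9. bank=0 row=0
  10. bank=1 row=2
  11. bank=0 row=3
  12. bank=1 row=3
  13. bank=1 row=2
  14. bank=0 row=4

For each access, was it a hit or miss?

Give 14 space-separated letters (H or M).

Acc 1: bank0 row3 -> MISS (open row3); precharges=0
Acc 2: bank0 row2 -> MISS (open row2); precharges=1
Acc 3: bank0 row4 -> MISS (open row4); precharges=2
Acc 4: bank0 row4 -> HIT
Acc 5: bank1 row4 -> MISS (open row4); precharges=2
Acc 6: bank1 row0 -> MISS (open row0); precharges=3
Acc 7: bank0 row1 -> MISS (open row1); precharges=4
Acc 8: bank0 row0 -> MISS (open row0); precharges=5
Acc 9: bank0 row0 -> HIT
Acc 10: bank1 row2 -> MISS (open row2); precharges=6
Acc 11: bank0 row3 -> MISS (open row3); precharges=7
Acc 12: bank1 row3 -> MISS (open row3); precharges=8
Acc 13: bank1 row2 -> MISS (open row2); precharges=9
Acc 14: bank0 row4 -> MISS (open row4); precharges=10

Answer: M M M H M M M M H M M M M M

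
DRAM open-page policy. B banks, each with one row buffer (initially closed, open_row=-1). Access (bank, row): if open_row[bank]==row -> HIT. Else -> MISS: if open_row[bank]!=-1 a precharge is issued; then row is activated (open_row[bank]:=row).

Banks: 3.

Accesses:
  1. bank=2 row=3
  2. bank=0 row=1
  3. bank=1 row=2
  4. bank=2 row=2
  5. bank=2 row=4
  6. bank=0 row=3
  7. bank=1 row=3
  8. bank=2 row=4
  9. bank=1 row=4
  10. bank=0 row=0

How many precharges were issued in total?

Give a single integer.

Acc 1: bank2 row3 -> MISS (open row3); precharges=0
Acc 2: bank0 row1 -> MISS (open row1); precharges=0
Acc 3: bank1 row2 -> MISS (open row2); precharges=0
Acc 4: bank2 row2 -> MISS (open row2); precharges=1
Acc 5: bank2 row4 -> MISS (open row4); precharges=2
Acc 6: bank0 row3 -> MISS (open row3); precharges=3
Acc 7: bank1 row3 -> MISS (open row3); precharges=4
Acc 8: bank2 row4 -> HIT
Acc 9: bank1 row4 -> MISS (open row4); precharges=5
Acc 10: bank0 row0 -> MISS (open row0); precharges=6

Answer: 6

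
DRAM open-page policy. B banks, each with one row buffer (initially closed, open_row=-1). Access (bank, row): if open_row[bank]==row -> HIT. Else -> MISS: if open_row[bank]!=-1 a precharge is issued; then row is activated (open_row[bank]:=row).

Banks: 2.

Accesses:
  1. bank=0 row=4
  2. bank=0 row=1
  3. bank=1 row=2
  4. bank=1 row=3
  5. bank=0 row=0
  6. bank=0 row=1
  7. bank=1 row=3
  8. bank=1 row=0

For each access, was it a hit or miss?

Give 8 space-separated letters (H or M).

Acc 1: bank0 row4 -> MISS (open row4); precharges=0
Acc 2: bank0 row1 -> MISS (open row1); precharges=1
Acc 3: bank1 row2 -> MISS (open row2); precharges=1
Acc 4: bank1 row3 -> MISS (open row3); precharges=2
Acc 5: bank0 row0 -> MISS (open row0); precharges=3
Acc 6: bank0 row1 -> MISS (open row1); precharges=4
Acc 7: bank1 row3 -> HIT
Acc 8: bank1 row0 -> MISS (open row0); precharges=5

Answer: M M M M M M H M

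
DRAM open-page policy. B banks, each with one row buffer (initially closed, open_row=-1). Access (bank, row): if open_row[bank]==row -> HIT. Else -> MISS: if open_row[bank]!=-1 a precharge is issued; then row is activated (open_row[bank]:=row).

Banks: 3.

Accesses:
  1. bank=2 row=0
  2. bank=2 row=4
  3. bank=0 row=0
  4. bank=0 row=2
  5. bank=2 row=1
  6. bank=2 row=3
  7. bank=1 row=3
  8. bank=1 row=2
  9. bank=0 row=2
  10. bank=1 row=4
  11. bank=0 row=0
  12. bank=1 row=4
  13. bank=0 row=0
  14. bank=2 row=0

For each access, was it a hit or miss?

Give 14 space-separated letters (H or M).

Acc 1: bank2 row0 -> MISS (open row0); precharges=0
Acc 2: bank2 row4 -> MISS (open row4); precharges=1
Acc 3: bank0 row0 -> MISS (open row0); precharges=1
Acc 4: bank0 row2 -> MISS (open row2); precharges=2
Acc 5: bank2 row1 -> MISS (open row1); precharges=3
Acc 6: bank2 row3 -> MISS (open row3); precharges=4
Acc 7: bank1 row3 -> MISS (open row3); precharges=4
Acc 8: bank1 row2 -> MISS (open row2); precharges=5
Acc 9: bank0 row2 -> HIT
Acc 10: bank1 row4 -> MISS (open row4); precharges=6
Acc 11: bank0 row0 -> MISS (open row0); precharges=7
Acc 12: bank1 row4 -> HIT
Acc 13: bank0 row0 -> HIT
Acc 14: bank2 row0 -> MISS (open row0); precharges=8

Answer: M M M M M M M M H M M H H M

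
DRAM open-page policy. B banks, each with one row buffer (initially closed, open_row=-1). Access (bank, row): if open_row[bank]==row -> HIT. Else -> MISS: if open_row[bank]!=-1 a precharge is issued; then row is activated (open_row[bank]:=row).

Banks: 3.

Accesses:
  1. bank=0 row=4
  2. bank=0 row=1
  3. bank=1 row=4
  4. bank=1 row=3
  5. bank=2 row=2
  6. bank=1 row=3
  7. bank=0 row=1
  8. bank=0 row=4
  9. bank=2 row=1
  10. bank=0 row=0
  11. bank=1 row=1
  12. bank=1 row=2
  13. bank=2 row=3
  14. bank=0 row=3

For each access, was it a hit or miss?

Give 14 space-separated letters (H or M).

Acc 1: bank0 row4 -> MISS (open row4); precharges=0
Acc 2: bank0 row1 -> MISS (open row1); precharges=1
Acc 3: bank1 row4 -> MISS (open row4); precharges=1
Acc 4: bank1 row3 -> MISS (open row3); precharges=2
Acc 5: bank2 row2 -> MISS (open row2); precharges=2
Acc 6: bank1 row3 -> HIT
Acc 7: bank0 row1 -> HIT
Acc 8: bank0 row4 -> MISS (open row4); precharges=3
Acc 9: bank2 row1 -> MISS (open row1); precharges=4
Acc 10: bank0 row0 -> MISS (open row0); precharges=5
Acc 11: bank1 row1 -> MISS (open row1); precharges=6
Acc 12: bank1 row2 -> MISS (open row2); precharges=7
Acc 13: bank2 row3 -> MISS (open row3); precharges=8
Acc 14: bank0 row3 -> MISS (open row3); precharges=9

Answer: M M M M M H H M M M M M M M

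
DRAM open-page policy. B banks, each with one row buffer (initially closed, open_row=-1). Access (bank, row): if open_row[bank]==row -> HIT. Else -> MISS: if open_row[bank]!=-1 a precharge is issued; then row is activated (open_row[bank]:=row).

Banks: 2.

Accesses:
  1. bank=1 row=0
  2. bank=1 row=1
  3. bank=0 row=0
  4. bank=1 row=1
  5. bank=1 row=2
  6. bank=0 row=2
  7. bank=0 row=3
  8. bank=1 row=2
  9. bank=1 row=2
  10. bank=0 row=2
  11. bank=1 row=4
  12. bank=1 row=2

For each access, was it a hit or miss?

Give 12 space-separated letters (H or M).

Answer: M M M H M M M H H M M M

Derivation:
Acc 1: bank1 row0 -> MISS (open row0); precharges=0
Acc 2: bank1 row1 -> MISS (open row1); precharges=1
Acc 3: bank0 row0 -> MISS (open row0); precharges=1
Acc 4: bank1 row1 -> HIT
Acc 5: bank1 row2 -> MISS (open row2); precharges=2
Acc 6: bank0 row2 -> MISS (open row2); precharges=3
Acc 7: bank0 row3 -> MISS (open row3); precharges=4
Acc 8: bank1 row2 -> HIT
Acc 9: bank1 row2 -> HIT
Acc 10: bank0 row2 -> MISS (open row2); precharges=5
Acc 11: bank1 row4 -> MISS (open row4); precharges=6
Acc 12: bank1 row2 -> MISS (open row2); precharges=7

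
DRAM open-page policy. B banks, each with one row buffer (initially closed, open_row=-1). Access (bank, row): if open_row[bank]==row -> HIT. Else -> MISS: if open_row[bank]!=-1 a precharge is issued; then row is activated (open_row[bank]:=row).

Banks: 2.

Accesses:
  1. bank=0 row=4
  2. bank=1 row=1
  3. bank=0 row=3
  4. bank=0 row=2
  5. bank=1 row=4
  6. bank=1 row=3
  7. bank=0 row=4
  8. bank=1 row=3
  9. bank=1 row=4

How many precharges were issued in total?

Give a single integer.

Answer: 6

Derivation:
Acc 1: bank0 row4 -> MISS (open row4); precharges=0
Acc 2: bank1 row1 -> MISS (open row1); precharges=0
Acc 3: bank0 row3 -> MISS (open row3); precharges=1
Acc 4: bank0 row2 -> MISS (open row2); precharges=2
Acc 5: bank1 row4 -> MISS (open row4); precharges=3
Acc 6: bank1 row3 -> MISS (open row3); precharges=4
Acc 7: bank0 row4 -> MISS (open row4); precharges=5
Acc 8: bank1 row3 -> HIT
Acc 9: bank1 row4 -> MISS (open row4); precharges=6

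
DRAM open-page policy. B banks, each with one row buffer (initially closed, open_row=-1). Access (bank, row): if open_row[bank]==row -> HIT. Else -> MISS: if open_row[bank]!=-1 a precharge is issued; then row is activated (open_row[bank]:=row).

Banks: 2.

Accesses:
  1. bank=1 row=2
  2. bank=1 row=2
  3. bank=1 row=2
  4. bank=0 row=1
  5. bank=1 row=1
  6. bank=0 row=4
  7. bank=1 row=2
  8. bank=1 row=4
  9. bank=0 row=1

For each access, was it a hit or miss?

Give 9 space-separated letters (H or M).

Acc 1: bank1 row2 -> MISS (open row2); precharges=0
Acc 2: bank1 row2 -> HIT
Acc 3: bank1 row2 -> HIT
Acc 4: bank0 row1 -> MISS (open row1); precharges=0
Acc 5: bank1 row1 -> MISS (open row1); precharges=1
Acc 6: bank0 row4 -> MISS (open row4); precharges=2
Acc 7: bank1 row2 -> MISS (open row2); precharges=3
Acc 8: bank1 row4 -> MISS (open row4); precharges=4
Acc 9: bank0 row1 -> MISS (open row1); precharges=5

Answer: M H H M M M M M M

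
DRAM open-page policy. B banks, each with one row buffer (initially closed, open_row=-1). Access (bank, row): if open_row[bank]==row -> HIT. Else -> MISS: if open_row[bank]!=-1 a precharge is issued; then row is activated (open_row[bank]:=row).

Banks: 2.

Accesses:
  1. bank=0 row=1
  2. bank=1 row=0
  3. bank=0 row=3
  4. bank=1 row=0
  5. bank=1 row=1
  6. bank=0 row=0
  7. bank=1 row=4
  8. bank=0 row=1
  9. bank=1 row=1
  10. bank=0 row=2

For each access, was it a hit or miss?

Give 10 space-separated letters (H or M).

Acc 1: bank0 row1 -> MISS (open row1); precharges=0
Acc 2: bank1 row0 -> MISS (open row0); precharges=0
Acc 3: bank0 row3 -> MISS (open row3); precharges=1
Acc 4: bank1 row0 -> HIT
Acc 5: bank1 row1 -> MISS (open row1); precharges=2
Acc 6: bank0 row0 -> MISS (open row0); precharges=3
Acc 7: bank1 row4 -> MISS (open row4); precharges=4
Acc 8: bank0 row1 -> MISS (open row1); precharges=5
Acc 9: bank1 row1 -> MISS (open row1); precharges=6
Acc 10: bank0 row2 -> MISS (open row2); precharges=7

Answer: M M M H M M M M M M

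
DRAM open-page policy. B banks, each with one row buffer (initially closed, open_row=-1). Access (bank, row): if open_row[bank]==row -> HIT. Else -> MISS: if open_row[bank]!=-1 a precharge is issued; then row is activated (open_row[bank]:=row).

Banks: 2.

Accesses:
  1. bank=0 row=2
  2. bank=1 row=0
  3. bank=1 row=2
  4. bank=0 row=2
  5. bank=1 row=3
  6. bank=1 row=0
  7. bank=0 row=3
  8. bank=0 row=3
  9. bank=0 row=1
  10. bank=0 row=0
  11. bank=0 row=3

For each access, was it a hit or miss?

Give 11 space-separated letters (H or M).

Answer: M M M H M M M H M M M

Derivation:
Acc 1: bank0 row2 -> MISS (open row2); precharges=0
Acc 2: bank1 row0 -> MISS (open row0); precharges=0
Acc 3: bank1 row2 -> MISS (open row2); precharges=1
Acc 4: bank0 row2 -> HIT
Acc 5: bank1 row3 -> MISS (open row3); precharges=2
Acc 6: bank1 row0 -> MISS (open row0); precharges=3
Acc 7: bank0 row3 -> MISS (open row3); precharges=4
Acc 8: bank0 row3 -> HIT
Acc 9: bank0 row1 -> MISS (open row1); precharges=5
Acc 10: bank0 row0 -> MISS (open row0); precharges=6
Acc 11: bank0 row3 -> MISS (open row3); precharges=7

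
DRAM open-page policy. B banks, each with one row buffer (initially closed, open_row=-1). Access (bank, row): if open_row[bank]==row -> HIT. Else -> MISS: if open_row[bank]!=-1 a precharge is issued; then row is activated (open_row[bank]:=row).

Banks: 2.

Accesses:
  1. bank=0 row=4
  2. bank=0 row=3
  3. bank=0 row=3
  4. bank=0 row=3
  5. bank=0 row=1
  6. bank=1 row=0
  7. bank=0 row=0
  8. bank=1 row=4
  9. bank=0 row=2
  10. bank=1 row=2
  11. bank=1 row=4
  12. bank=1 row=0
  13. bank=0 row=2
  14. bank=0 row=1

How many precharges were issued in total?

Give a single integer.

Answer: 9

Derivation:
Acc 1: bank0 row4 -> MISS (open row4); precharges=0
Acc 2: bank0 row3 -> MISS (open row3); precharges=1
Acc 3: bank0 row3 -> HIT
Acc 4: bank0 row3 -> HIT
Acc 5: bank0 row1 -> MISS (open row1); precharges=2
Acc 6: bank1 row0 -> MISS (open row0); precharges=2
Acc 7: bank0 row0 -> MISS (open row0); precharges=3
Acc 8: bank1 row4 -> MISS (open row4); precharges=4
Acc 9: bank0 row2 -> MISS (open row2); precharges=5
Acc 10: bank1 row2 -> MISS (open row2); precharges=6
Acc 11: bank1 row4 -> MISS (open row4); precharges=7
Acc 12: bank1 row0 -> MISS (open row0); precharges=8
Acc 13: bank0 row2 -> HIT
Acc 14: bank0 row1 -> MISS (open row1); precharges=9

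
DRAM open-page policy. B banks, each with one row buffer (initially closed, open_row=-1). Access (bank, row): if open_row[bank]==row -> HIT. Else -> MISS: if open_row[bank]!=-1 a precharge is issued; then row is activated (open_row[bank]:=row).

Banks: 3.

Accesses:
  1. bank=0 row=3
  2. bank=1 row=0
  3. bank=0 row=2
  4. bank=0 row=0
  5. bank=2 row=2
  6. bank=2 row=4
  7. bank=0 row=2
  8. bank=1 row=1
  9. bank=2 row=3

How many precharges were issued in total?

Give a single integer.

Acc 1: bank0 row3 -> MISS (open row3); precharges=0
Acc 2: bank1 row0 -> MISS (open row0); precharges=0
Acc 3: bank0 row2 -> MISS (open row2); precharges=1
Acc 4: bank0 row0 -> MISS (open row0); precharges=2
Acc 5: bank2 row2 -> MISS (open row2); precharges=2
Acc 6: bank2 row4 -> MISS (open row4); precharges=3
Acc 7: bank0 row2 -> MISS (open row2); precharges=4
Acc 8: bank1 row1 -> MISS (open row1); precharges=5
Acc 9: bank2 row3 -> MISS (open row3); precharges=6

Answer: 6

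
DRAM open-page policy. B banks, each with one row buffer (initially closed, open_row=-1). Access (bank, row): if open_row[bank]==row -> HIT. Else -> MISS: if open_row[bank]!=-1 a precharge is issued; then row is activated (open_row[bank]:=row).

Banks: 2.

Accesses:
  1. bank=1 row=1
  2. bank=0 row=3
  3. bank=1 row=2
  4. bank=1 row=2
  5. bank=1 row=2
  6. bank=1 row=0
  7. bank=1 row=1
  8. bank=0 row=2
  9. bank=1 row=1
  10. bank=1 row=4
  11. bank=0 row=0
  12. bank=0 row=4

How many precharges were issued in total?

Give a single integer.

Answer: 7

Derivation:
Acc 1: bank1 row1 -> MISS (open row1); precharges=0
Acc 2: bank0 row3 -> MISS (open row3); precharges=0
Acc 3: bank1 row2 -> MISS (open row2); precharges=1
Acc 4: bank1 row2 -> HIT
Acc 5: bank1 row2 -> HIT
Acc 6: bank1 row0 -> MISS (open row0); precharges=2
Acc 7: bank1 row1 -> MISS (open row1); precharges=3
Acc 8: bank0 row2 -> MISS (open row2); precharges=4
Acc 9: bank1 row1 -> HIT
Acc 10: bank1 row4 -> MISS (open row4); precharges=5
Acc 11: bank0 row0 -> MISS (open row0); precharges=6
Acc 12: bank0 row4 -> MISS (open row4); precharges=7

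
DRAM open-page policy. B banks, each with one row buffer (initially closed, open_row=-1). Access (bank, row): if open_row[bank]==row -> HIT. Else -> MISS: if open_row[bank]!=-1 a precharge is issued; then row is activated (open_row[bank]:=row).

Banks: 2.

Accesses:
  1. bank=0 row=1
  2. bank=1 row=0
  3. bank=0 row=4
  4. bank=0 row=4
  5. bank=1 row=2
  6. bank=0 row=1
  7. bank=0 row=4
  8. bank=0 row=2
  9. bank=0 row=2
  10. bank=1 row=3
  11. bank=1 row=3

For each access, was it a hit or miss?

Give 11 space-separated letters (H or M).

Acc 1: bank0 row1 -> MISS (open row1); precharges=0
Acc 2: bank1 row0 -> MISS (open row0); precharges=0
Acc 3: bank0 row4 -> MISS (open row4); precharges=1
Acc 4: bank0 row4 -> HIT
Acc 5: bank1 row2 -> MISS (open row2); precharges=2
Acc 6: bank0 row1 -> MISS (open row1); precharges=3
Acc 7: bank0 row4 -> MISS (open row4); precharges=4
Acc 8: bank0 row2 -> MISS (open row2); precharges=5
Acc 9: bank0 row2 -> HIT
Acc 10: bank1 row3 -> MISS (open row3); precharges=6
Acc 11: bank1 row3 -> HIT

Answer: M M M H M M M M H M H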